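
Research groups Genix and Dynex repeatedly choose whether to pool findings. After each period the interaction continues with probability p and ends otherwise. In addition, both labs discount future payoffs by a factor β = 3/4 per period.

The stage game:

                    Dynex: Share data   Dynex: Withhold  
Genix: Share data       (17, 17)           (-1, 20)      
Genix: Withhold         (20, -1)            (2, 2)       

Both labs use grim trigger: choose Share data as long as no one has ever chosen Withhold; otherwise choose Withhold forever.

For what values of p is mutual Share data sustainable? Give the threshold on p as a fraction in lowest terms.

2/9

Expected continuation weight on next period's payoff is β·p = 3/4·p, which plays the role of the discount factor.
Cooperation requires 3/4·p ≥ (20−17)/(20−2) = 1/6, hence p ≥ 2/9.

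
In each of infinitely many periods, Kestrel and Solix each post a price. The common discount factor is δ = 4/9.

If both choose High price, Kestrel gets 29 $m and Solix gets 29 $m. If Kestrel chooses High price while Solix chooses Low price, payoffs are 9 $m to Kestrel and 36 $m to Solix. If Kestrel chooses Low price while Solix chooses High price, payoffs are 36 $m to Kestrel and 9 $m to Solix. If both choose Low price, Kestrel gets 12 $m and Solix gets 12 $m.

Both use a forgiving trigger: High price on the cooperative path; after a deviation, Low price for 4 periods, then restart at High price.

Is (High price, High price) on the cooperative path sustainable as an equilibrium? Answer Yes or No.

IC: δ+…+δ^4 ≥ (36−29)/(29−12) = 7/17.
At δ = 4/9: partial sum = 0.7688 ≥ 0.4118. Cooperation sustainable.

Yes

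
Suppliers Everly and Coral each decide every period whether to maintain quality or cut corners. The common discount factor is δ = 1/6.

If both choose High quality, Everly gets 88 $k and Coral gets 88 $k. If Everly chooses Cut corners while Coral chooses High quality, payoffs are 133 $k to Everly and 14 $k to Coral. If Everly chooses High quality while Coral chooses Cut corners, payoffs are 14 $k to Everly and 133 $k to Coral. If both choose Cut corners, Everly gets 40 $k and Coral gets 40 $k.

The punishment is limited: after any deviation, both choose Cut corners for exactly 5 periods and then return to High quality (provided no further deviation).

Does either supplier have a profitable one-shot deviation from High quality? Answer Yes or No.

IC: δ+…+δ^5 ≥ (133−88)/(88−40) = 15/16.
At δ = 1/6: partial sum = 0.2000 < 0.9375. Cooperation not sustainable.

Yes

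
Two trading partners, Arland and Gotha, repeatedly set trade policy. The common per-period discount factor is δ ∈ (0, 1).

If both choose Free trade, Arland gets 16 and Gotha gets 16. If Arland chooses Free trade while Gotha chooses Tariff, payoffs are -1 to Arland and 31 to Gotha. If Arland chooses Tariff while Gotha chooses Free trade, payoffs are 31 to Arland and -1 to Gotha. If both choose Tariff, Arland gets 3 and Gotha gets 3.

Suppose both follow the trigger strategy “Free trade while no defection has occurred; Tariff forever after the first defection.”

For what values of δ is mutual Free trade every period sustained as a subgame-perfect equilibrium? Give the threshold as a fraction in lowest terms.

Cooperation forever yields 16 each period: 16/(1−δ).
Deviating yields 31 once, then 3 forever: 31 + 3δ/(1−δ).
No profitable deviation requires 16/(1−δ) ≥ 31 + 3δ/(1−δ).
Multiplying by (1−δ): 16 ≥ 31(1−δ) + 3δ = 31 − 28δ.
So 28δ ≥ 15, i.e. δ ≥ 15/28.

15/28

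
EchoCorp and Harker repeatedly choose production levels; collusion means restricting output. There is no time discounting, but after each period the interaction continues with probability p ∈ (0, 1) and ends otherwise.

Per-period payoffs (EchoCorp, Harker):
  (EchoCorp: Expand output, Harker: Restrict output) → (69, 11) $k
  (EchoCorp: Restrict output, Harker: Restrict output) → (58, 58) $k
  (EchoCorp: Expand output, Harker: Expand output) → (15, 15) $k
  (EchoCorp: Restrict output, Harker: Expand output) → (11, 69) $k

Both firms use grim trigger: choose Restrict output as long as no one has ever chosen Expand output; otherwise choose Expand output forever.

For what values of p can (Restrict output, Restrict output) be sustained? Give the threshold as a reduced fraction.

11/54

Expected cooperation value is 58 + p·58 + p²·58 + … = 58/(1−p); deviation gives 69 + p·15/(1−p).
58 ≥ 69(1−p) + 15p ⇒ 54p ≥ 11 ⇒ p ≥ 11/54.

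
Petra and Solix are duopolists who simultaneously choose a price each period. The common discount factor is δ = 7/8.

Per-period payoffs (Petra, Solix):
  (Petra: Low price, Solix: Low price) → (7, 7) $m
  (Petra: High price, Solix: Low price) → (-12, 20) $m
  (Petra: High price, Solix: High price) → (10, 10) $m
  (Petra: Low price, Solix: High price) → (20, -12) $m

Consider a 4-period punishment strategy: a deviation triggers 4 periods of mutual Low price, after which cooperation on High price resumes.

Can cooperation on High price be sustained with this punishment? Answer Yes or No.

IC: δ+…+δ^4 ≥ (20−10)/(10−7) = 10/3.
At δ = 7/8: partial sum = 2.8967 < 3.3333. Cooperation not sustainable.

No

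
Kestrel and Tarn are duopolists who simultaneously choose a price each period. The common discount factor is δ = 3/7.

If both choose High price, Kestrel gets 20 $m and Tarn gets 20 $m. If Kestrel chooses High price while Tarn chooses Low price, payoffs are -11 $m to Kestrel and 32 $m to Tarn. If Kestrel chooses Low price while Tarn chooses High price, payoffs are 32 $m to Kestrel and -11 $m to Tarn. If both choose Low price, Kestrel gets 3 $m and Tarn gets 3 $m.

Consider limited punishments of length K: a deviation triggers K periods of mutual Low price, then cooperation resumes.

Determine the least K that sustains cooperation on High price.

Need Σ_{k=1}^{K} δ^k ≥ (32−20)/(20−3) = 0.7059 at δ = 3/7.
At K = 3 the sum is 0.6910 < 0.7059; at K = 4 it is 0.7247 ≥ 0.7059.
So the minimum punishment length is K = 4.

4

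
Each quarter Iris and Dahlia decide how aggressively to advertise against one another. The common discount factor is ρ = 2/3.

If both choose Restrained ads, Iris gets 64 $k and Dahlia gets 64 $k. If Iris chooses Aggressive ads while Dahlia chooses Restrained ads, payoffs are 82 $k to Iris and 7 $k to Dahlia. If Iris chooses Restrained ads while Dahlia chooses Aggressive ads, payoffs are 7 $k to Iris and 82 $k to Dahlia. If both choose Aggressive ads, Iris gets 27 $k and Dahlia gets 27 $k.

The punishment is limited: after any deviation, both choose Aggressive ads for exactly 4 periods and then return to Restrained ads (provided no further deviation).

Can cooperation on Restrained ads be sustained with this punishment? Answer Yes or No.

A one-shot deviation gives 82 now, then 27 for 4 periods, then back to 64.
Gain from deviating: (82−64) today; loss: (64−27) in each of the next 4 periods.
No-deviation condition: (64−27)(ρ+…+ρ^4) ≥ 82−64, i.e. ρ+…+ρ^4 ≥ 18/37.
At ρ = 2/3: ρ+…+ρ^4 = 1.6049 ≥ 0.4865.
So cooperation is sustainable.

Yes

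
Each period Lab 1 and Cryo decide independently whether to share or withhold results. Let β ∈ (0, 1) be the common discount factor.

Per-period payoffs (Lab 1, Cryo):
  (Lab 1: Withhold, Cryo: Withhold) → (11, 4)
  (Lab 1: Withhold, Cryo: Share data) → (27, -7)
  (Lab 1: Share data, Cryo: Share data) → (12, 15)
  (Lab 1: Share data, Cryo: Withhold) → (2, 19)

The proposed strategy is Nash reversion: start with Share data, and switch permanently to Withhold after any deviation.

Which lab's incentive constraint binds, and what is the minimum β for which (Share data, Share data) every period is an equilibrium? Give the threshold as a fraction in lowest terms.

Lab 1; β ≥ 15/16

Lab 1's threshold: (27−12)/(27−11) = 15/16.
Cryo's threshold: (19−15)/(19−4) = 4/15.
15/16 > 4/15, so Lab 1 binds and β* = 15/16.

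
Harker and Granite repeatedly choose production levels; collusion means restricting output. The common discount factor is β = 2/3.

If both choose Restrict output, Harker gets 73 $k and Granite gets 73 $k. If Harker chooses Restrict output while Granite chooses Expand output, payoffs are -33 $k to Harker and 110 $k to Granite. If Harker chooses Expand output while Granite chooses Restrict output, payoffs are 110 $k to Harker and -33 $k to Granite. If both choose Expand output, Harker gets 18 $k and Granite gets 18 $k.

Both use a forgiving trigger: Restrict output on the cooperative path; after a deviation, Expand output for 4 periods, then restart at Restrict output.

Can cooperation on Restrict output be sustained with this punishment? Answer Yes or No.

Comparing payoff streams over the 5 periods until play realigns: cooperate → 73(1+β+…+β^4); deviate → 110 + 18(β+…+β^4).
Cooperation is sustained iff (73−18)(β+…+β^4) ≥ 110−73.
β+…+β^4 = 2/3·(1−(2/3)^4)/(1−2/3) = 1.6049, and (110−73)/(73−18) = 0.6727.
1.6049 ≥ 0.6727, so cooperation is sustainable.

Yes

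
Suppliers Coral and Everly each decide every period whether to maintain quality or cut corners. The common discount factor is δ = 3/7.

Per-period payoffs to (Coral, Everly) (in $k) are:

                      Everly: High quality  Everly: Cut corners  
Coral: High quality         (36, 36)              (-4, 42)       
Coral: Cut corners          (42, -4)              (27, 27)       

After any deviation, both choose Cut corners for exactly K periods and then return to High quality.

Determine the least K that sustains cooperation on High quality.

No profitable deviation requires (36−27)(δ+…+δ^K) ≥ 42−36, i.e. δ+…+δ^K ≥ 2/3 ≈ 0.6667.
With δ = 3/7, the partial sums are K=1: 0.4286, K=2: 0.6122, K=3: 0.6910.
K = 3 is the first length at which the sum reaches 0.6667.

3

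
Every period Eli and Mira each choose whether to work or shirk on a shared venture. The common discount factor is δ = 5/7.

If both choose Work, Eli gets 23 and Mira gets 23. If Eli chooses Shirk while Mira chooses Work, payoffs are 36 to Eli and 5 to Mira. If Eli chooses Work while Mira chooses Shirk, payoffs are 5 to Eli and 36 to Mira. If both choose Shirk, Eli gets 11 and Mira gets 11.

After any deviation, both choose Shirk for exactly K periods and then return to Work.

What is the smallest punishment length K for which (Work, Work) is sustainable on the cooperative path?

IC: δ(1−δ^K)/(1−δ) ≥ (36−23)/(23−11) = 13/12.
With δ = 5/7: need 1 − δ^K ≥ 13/12·(1−5/7)/(5/7), i.e. δ^K ≤ 0.5667.
Since (5/7)^1 = 0.7143 and (5/7)^2 = 0.5102, the smallest such K is 2.

2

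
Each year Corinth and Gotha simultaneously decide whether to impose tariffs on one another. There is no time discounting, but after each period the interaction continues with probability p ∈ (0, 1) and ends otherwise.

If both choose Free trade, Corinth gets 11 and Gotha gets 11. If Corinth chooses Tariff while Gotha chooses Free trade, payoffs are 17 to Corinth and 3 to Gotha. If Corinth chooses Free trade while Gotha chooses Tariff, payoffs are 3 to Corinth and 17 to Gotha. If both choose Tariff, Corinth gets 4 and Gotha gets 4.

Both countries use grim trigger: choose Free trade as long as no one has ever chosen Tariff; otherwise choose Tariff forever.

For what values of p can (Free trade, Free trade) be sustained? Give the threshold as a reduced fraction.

6/13

Expected cooperation value is 11 + p·11 + p²·11 + … = 11/(1−p); deviation gives 17 + p·4/(1−p).
11 ≥ 17(1−p) + 4p ⇒ 13p ≥ 6 ⇒ p ≥ 6/13.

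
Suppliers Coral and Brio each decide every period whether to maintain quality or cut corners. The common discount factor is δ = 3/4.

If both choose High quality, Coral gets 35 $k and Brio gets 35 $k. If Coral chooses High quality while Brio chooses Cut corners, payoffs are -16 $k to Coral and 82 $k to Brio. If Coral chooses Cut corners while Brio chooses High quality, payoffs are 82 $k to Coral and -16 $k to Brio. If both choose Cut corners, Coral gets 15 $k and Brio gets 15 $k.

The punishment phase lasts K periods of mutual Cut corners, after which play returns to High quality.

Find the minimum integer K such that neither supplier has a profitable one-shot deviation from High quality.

IC: δ(1−δ^K)/(1−δ) ≥ (82−35)/(35−15) = 47/20.
With δ = 3/4: need 1 − δ^K ≥ 47/20·(1−3/4)/(3/4), i.e. δ^K ≤ 0.2167.
Since (3/4)^5 = 0.2373 and (3/4)^6 = 0.1780, the smallest such K is 6.

6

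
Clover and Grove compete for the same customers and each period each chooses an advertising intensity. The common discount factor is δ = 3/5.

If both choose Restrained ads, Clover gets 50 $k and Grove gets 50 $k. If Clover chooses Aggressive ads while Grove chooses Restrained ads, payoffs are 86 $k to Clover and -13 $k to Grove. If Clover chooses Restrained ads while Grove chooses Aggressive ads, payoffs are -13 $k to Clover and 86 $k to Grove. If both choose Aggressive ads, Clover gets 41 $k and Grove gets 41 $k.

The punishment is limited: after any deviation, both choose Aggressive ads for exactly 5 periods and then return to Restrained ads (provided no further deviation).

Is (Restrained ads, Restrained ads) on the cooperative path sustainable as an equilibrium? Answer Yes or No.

A one-shot deviation gives 86 now, then 41 for 5 periods, then back to 50.
Gain from deviating: (86−50) today; loss: (50−41) in each of the next 5 periods.
No-deviation condition: (50−41)(δ+…+δ^5) ≥ 86−50, i.e. δ+…+δ^5 ≥ 4.
At δ = 3/5: δ+…+δ^5 = 1.3834 < 4.0000.
So cooperation is not sustainable.

No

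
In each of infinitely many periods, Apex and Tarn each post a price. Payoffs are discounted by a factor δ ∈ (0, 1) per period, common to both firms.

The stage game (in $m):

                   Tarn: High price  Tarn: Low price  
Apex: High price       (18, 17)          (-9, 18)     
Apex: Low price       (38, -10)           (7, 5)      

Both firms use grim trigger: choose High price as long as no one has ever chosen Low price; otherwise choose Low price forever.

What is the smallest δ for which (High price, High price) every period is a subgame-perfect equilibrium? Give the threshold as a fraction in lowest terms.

For Apex: deviation gain 38−18 = 20, per-period punishment loss 18−7 = 11. IC gives δ ≥ 20/31.
For Tarn: gain 1, loss 12 per period, so δ ≥ 1/13.
The tighter constraint is Apex's, so cooperation needs δ ≥ 20/31.

20/31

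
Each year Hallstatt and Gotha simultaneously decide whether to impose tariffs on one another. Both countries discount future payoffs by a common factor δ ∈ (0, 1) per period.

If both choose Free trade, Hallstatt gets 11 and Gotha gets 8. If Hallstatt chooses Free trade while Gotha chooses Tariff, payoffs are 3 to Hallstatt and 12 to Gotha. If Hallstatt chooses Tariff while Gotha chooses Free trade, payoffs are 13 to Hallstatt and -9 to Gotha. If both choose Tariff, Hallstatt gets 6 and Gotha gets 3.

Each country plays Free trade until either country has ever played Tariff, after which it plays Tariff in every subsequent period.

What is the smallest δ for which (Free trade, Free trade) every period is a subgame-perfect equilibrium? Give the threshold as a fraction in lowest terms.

Hallstatt: cooperation gives 11 each period; deviation gives 13 once then 6 forever.
  11/(1−δ) ≥ 13 + 6δ/(1−δ) ⇒ δ ≥ 2/7.
Gotha: cooperation gives 8 each period; deviation gives 12 once then 3 forever.
  δ ≥ 4/9.
Both must hold, so the binding constraint is Gotha's: δ ≥ 4/9.

4/9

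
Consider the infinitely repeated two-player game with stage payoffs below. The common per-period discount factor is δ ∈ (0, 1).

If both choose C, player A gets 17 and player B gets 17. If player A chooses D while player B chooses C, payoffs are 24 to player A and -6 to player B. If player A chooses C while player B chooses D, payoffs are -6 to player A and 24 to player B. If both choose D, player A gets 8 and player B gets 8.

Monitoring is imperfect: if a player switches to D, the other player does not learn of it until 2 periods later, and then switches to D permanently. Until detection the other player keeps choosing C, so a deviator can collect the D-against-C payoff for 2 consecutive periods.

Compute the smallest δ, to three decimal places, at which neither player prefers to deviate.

The best deviation is to choose D for all 2 undetected periods, earning 24 each, then 8 forever once detected.
Deviation value: 24(1−δ^2)/(1−δ) + 8δ^2/(1−δ); cooperation value: 17/(1−δ).
IC: 17 ≥ 24(1−δ^2) + 8δ^2 = 24 − 16δ^2.
So δ^2 ≥ 7/16, giving δ ≥ (7/16)^(1/2) ≈ 0.661.

0.661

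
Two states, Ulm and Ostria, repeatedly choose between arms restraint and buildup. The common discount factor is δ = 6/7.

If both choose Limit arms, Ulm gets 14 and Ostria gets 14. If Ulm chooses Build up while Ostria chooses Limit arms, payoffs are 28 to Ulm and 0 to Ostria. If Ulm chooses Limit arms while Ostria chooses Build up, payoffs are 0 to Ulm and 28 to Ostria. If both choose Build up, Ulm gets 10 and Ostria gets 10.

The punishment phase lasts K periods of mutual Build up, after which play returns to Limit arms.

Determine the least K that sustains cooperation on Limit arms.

No profitable deviation requires (14−10)(δ+…+δ^K) ≥ 28−14, i.e. δ+…+δ^K ≥ 7/2 ≈ 3.5000.
With δ = 6/7, the partial sums are K=1: 0.8571, K=2: 1.5918, K=3: 2.2216, K=4: 2.7613, K=5: 3.2240, K=6: 3.6206.
K = 6 is the first length at which the sum reaches 3.5000.

6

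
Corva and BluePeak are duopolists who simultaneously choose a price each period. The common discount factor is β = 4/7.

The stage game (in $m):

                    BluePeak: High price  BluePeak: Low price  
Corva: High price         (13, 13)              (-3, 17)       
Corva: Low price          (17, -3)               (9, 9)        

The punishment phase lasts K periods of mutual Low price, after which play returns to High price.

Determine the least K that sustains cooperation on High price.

3

IC: β(1−β^K)/(1−β) ≥ (17−13)/(13−9) = 1.
With β = 4/7: need 1 − β^K ≥ 1·(1−4/7)/(4/7), i.e. β^K ≤ 0.2500.
Since (4/7)^2 = 0.3265 and (4/7)^3 = 0.1866, the smallest such K is 3.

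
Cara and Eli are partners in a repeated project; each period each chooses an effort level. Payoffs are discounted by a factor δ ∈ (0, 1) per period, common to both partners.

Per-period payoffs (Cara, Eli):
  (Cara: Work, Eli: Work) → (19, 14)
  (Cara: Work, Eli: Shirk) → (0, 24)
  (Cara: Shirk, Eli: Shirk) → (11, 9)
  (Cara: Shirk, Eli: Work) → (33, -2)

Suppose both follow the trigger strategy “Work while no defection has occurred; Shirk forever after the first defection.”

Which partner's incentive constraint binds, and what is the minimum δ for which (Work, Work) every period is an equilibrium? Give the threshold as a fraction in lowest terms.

Eli; δ ≥ 2/3

For Cara: deviation gain 33−19 = 14, per-period punishment loss 19−11 = 8. IC gives δ ≥ 14/22 = 7/11.
For Eli: gain 10, loss 5 per period, so δ ≥ 10/15 = 2/3.
The tighter constraint is Eli's, so cooperation needs δ ≥ 2/3.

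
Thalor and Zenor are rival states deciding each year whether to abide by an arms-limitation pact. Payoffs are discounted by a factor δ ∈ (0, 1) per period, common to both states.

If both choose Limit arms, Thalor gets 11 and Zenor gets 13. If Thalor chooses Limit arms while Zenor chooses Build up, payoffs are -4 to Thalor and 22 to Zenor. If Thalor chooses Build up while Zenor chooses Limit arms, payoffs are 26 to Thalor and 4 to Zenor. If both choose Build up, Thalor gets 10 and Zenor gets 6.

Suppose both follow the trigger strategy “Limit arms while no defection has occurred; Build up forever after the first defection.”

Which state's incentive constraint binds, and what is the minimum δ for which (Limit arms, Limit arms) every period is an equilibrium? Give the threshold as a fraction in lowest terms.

Thalor; δ ≥ 15/16

Thalor: cooperation gives 11 each period; deviation gives 26 once then 10 forever.
  11/(1−δ) ≥ 26 + 10δ/(1−δ) ⇒ δ ≥ 15/16.
Zenor: cooperation gives 13 each period; deviation gives 22 once then 6 forever.
  δ ≥ 9/16.
Both must hold, so the binding constraint is Thalor's: δ ≥ 15/16.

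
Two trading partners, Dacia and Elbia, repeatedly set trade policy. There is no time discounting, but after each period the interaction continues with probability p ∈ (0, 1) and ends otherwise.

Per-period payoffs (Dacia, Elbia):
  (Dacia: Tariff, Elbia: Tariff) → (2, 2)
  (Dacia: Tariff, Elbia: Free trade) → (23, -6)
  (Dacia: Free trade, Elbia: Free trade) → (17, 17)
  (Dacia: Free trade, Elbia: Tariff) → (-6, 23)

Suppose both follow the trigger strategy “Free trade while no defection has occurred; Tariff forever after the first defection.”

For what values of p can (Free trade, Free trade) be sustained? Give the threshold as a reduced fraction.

Expected cooperation value is 17 + p·17 + p²·17 + … = 17/(1−p); deviation gives 23 + p·2/(1−p).
17 ≥ 23(1−p) + 2p ⇒ 21p ≥ 6 ⇒ p ≥ 6/21 = 2/7.

2/7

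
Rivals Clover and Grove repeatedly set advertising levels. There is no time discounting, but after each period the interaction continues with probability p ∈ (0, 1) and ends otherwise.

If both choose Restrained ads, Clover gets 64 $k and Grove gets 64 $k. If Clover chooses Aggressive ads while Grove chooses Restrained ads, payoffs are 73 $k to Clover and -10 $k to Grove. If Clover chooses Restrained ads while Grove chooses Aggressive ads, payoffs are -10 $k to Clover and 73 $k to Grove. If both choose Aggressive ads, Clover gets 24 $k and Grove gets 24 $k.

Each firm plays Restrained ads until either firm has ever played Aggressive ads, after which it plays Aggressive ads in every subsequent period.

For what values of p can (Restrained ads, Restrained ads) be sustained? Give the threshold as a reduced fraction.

Expected cooperation value is 64 + p·64 + p²·64 + … = 64/(1−p); deviation gives 73 + p·24/(1−p).
64 ≥ 73(1−p) + 24p ⇒ 49p ≥ 9 ⇒ p ≥ 9/49.

9/49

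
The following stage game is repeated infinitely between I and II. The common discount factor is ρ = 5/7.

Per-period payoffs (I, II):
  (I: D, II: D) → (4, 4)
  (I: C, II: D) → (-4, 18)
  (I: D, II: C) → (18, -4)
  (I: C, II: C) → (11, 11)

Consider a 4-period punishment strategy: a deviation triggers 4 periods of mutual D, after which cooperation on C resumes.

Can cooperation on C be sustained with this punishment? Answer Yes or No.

IC: ρ+…+ρ^4 ≥ (18−11)/(11−4) = 1.
At ρ = 5/7: partial sum = 1.8492 ≥ 1.0000. Cooperation sustainable.

Yes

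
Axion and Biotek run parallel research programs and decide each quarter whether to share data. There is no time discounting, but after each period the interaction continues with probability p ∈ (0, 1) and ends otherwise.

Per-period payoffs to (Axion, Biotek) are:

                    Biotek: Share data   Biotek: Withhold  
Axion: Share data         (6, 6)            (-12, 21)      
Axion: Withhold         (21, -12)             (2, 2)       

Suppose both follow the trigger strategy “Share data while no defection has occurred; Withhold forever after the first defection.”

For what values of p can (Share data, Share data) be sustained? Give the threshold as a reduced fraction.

15/19

Expected cooperation value is 6 + p·6 + p²·6 + … = 6/(1−p); deviation gives 21 + p·2/(1−p).
6 ≥ 21(1−p) + 2p ⇒ 19p ≥ 15 ⇒ p ≥ 15/19.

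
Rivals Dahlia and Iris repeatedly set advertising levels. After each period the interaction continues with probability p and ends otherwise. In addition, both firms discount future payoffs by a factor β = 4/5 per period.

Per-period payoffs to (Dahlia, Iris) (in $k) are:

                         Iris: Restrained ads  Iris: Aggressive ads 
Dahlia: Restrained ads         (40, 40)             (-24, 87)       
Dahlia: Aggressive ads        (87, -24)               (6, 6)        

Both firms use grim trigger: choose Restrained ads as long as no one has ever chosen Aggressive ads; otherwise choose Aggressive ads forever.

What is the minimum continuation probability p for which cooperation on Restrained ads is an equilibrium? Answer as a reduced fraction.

Expected continuation weight on next period's payoff is β·p = 4/5·p, which plays the role of the discount factor.
Cooperation requires 4/5·p ≥ (87−40)/(87−6) = 47/81, hence p ≥ 235/324.

235/324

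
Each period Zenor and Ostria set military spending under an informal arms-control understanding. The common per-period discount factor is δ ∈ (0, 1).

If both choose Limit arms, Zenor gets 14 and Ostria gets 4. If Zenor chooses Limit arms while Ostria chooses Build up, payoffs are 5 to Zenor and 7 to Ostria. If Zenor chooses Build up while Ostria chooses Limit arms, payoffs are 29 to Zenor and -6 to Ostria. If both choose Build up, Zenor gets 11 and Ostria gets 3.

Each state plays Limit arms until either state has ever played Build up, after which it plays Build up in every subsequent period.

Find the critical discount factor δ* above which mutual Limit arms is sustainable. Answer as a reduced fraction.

5/6

Zenor's threshold: (29−14)/(29−11) = 5/6.
Ostria's threshold: (7−4)/(7−3) = 3/4.
5/6 > 3/4, so Zenor binds and δ* = 5/6.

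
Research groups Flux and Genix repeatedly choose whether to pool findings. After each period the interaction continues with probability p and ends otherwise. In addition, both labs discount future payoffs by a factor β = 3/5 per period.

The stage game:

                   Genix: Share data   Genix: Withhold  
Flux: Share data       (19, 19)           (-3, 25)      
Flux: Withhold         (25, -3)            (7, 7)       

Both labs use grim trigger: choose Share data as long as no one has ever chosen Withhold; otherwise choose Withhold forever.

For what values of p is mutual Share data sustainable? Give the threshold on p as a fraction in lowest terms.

5/9

With continuation probability p and discount β, the effective per-period discount factor is βp.
Grim-trigger IC: βp ≥ (25−19)/(25−7) = 1/3.
So p ≥ (1/3)/(3/5) = 5/9.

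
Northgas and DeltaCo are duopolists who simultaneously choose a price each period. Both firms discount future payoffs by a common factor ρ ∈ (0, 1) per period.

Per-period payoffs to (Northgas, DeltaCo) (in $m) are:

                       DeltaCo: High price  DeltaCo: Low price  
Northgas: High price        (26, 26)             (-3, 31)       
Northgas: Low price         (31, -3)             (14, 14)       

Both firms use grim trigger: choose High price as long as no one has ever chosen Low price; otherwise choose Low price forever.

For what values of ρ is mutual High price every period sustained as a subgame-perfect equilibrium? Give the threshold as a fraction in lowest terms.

5/17

Cooperation forever yields 26 each period: 26/(1−ρ).
Deviating yields 31 once, then 14 forever: 31 + 14ρ/(1−ρ).
No profitable deviation requires 26/(1−ρ) ≥ 31 + 14ρ/(1−ρ).
Multiplying by (1−ρ): 26 ≥ 31(1−ρ) + 14ρ = 31 − 17ρ.
So 17ρ ≥ 5, i.e. ρ ≥ 5/17.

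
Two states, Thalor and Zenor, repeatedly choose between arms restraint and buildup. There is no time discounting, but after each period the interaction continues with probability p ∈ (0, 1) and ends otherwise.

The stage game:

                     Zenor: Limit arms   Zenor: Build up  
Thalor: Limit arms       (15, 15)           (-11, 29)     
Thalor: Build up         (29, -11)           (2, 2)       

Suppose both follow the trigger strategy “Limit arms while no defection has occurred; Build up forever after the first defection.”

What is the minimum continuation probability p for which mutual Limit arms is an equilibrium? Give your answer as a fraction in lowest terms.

Expected cooperation value is 15 + p·15 + p²·15 + … = 15/(1−p); deviation gives 29 + p·2/(1−p).
15 ≥ 29(1−p) + 2p ⇒ 27p ≥ 14 ⇒ p ≥ 14/27.

14/27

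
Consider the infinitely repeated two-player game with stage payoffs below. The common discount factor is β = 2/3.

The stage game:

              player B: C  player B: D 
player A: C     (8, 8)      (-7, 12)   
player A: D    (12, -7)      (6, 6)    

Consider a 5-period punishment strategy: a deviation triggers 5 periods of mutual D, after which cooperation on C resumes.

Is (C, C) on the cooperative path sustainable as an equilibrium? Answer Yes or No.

No

IC: β+…+β^5 ≥ (12−8)/(8−6) = 2.
At β = 2/3: partial sum = 1.7366 < 2.0000. Cooperation not sustainable.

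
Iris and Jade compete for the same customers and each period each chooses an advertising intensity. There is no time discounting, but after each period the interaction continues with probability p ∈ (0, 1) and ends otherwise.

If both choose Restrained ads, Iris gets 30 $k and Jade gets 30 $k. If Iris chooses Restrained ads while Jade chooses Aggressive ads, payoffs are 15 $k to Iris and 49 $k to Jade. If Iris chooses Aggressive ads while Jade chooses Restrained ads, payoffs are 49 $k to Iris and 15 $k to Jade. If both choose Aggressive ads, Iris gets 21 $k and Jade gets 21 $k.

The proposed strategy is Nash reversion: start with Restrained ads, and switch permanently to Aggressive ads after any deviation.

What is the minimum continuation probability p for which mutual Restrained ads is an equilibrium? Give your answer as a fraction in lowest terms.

19/28

With no time discounting, the continuation probability p plays the role of the discount factor.
Grim-trigger IC: 30/(1−p) ≥ 49 + 21p/(1−p) ⇒ p ≥ (49−30)/(49−21) = 19/28.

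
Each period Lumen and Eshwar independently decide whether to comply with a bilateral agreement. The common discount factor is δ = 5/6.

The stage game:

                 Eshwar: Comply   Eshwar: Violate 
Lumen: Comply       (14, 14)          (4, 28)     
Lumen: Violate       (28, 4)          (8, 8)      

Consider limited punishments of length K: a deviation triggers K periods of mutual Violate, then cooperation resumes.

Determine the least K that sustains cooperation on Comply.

4

IC: δ(1−δ^K)/(1−δ) ≥ (28−14)/(14−8) = 7/3.
With δ = 5/6: need 1 − δ^K ≥ 7/3·(1−5/6)/(5/6), i.e. δ^K ≤ 0.5333.
Since (5/6)^3 = 0.5787 and (5/6)^4 = 0.4823, the smallest such K is 4.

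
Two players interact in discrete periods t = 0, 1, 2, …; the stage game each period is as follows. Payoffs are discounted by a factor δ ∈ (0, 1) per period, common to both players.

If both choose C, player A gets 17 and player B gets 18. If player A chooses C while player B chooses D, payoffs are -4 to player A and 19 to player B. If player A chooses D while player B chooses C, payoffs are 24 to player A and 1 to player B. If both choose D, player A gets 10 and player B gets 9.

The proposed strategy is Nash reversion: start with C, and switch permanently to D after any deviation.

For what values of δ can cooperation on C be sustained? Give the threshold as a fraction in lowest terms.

player A: cooperation gives 17 each period; deviation gives 24 once then 10 forever.
  17/(1−δ) ≥ 24 + 10δ/(1−δ) ⇒ δ ≥ 7/14 = 1/2.
player B: cooperation gives 18 each period; deviation gives 19 once then 9 forever.
  δ ≥ 1/10.
Both must hold, so the binding constraint is player A's: δ ≥ 1/2.

1/2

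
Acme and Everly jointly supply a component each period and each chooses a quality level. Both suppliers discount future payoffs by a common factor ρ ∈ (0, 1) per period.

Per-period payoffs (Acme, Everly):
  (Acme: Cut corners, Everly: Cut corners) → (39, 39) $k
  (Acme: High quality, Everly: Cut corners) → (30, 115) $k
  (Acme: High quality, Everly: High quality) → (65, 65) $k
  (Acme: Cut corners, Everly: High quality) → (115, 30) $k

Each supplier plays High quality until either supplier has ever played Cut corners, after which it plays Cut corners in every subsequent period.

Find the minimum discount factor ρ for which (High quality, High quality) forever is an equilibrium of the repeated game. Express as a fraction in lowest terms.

One-period gain from deviating is 115 − 65 = 50. The loss is 65 − 39 = 26 in every subsequent period, with present value 26·ρ/(1−ρ).
Deviation is unprofitable when 26·ρ/(1−ρ) ≥ 50, i.e. ρ/(1−ρ) ≥ 25/13.
Equivalently ρ ≥ 50/(50+26) = 25/38.

25/38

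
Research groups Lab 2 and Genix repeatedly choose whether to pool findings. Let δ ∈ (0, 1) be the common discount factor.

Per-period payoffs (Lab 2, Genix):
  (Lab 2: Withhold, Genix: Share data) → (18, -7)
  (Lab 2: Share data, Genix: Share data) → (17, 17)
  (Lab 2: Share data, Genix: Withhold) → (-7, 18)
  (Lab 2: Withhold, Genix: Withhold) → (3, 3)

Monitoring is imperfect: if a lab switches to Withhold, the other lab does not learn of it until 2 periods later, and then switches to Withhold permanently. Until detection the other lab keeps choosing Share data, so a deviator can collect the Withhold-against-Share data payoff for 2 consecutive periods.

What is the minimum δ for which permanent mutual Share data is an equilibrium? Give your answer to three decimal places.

0.258

A deviator earns 18 for 2 periods, then 3 forever; cooperating earns 17 forever. Multiplying the IC by (1−δ):
17 ≥ 18(1−δ^2) + 3δ^2, so 15·δ^2 ≥ 1 and δ^2 ≥ 1/15.
δ ≥ (1/15)^(1/2) ≈ 0.258.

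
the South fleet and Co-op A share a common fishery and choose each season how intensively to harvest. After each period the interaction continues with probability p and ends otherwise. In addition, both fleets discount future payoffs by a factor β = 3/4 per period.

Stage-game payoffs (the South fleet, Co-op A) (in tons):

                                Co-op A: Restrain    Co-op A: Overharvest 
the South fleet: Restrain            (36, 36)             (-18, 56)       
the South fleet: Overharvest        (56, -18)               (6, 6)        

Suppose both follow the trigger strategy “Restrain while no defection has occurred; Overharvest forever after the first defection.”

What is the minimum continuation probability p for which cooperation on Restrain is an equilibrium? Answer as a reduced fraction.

Expected continuation weight on next period's payoff is β·p = 3/4·p, which plays the role of the discount factor.
Cooperation requires 3/4·p ≥ (56−36)/(56−6) = 2/5, hence p ≥ 8/15.

8/15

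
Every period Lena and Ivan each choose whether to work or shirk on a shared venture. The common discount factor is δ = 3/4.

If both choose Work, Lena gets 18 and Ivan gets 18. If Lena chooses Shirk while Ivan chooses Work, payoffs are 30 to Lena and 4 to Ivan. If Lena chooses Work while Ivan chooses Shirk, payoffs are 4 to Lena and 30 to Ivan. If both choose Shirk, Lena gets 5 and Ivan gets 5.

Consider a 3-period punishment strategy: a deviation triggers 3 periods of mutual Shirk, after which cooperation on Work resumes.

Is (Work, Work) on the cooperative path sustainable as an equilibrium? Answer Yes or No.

A one-shot deviation gives 30 now, then 5 for 3 periods, then back to 18.
Gain from deviating: (30−18) today; loss: (18−5) in each of the next 3 periods.
No-deviation condition: (18−5)(δ+…+δ^3) ≥ 30−18, i.e. δ+…+δ^3 ≥ 12/13.
At δ = 3/4: δ+…+δ^3 = 1.7344 ≥ 0.9231.
So cooperation is sustainable.

Yes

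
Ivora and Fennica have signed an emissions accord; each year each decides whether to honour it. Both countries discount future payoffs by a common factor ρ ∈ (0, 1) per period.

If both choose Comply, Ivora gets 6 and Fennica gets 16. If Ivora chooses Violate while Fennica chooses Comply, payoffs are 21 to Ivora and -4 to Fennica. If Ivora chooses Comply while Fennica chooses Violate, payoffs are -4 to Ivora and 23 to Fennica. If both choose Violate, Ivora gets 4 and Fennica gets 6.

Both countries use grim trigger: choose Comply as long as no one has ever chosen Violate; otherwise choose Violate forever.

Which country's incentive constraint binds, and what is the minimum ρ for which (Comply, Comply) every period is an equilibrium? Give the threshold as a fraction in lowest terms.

Ivora's threshold: (21−6)/(21−4) = 15/17.
Fennica's threshold: (23−16)/(23−6) = 7/17.
15/17 > 7/17, so Ivora binds and ρ* = 15/17.

Ivora; ρ ≥ 15/17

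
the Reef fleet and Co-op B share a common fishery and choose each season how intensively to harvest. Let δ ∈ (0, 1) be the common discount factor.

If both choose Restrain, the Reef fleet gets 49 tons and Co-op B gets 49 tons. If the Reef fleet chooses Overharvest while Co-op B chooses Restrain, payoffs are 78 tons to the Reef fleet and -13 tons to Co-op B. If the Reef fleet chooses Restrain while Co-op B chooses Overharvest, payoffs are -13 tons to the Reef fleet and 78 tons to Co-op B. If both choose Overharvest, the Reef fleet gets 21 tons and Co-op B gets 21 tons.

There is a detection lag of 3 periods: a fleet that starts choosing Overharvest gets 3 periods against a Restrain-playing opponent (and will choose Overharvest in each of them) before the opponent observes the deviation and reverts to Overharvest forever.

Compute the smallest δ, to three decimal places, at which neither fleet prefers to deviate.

0.798

Deviating for the 3 undetected periods gains 78−49 = 29 per period over cooperation, then loses 49−21 = 28 per period forever once punishment starts.
Gain: 29(1 + δ + … + δ^2); loss: 28·δ^3/(1−δ).
No profitable deviation ⇔ 29(1−δ^3) ≤ 28·δ^3, i.e. δ^3 ≥ 29/(29+28) = 29/57.
Hence δ ≥ (29/57)^(1/3) ≈ 0.798.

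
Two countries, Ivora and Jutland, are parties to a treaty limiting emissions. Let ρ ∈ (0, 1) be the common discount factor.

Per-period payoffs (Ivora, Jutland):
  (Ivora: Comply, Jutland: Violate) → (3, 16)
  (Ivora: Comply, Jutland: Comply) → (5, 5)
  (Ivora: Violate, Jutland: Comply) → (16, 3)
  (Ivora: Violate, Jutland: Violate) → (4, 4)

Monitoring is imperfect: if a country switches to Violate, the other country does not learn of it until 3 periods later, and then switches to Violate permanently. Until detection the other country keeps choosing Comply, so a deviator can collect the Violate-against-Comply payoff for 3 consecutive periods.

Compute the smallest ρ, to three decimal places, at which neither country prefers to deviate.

0.971

A deviator earns 16 for 3 periods, then 4 forever; cooperating earns 5 forever. Multiplying the IC by (1−ρ):
5 ≥ 16(1−ρ^3) + 4ρ^3, so 12·ρ^3 ≥ 11 and ρ^3 ≥ 11/12.
ρ ≥ (11/12)^(1/3) ≈ 0.971.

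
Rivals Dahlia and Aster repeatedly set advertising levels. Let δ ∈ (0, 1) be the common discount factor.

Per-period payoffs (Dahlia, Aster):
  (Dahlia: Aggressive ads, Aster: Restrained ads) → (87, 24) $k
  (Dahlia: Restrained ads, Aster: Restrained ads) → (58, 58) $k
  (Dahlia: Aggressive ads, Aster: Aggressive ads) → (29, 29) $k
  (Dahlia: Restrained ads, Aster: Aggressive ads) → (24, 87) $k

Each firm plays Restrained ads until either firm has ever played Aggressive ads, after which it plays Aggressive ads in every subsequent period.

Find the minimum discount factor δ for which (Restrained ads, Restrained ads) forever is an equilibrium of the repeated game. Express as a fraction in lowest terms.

1/2

Cooperation forever yields 58 each period: 58/(1−δ).
Deviating yields 87 once, then 29 forever: 87 + 29δ/(1−δ).
No profitable deviation requires 58/(1−δ) ≥ 87 + 29δ/(1−δ).
Multiplying by (1−δ): 58 ≥ 87(1−δ) + 29δ = 87 − 58δ.
So 58δ ≥ 29, i.e. δ ≥ 29/58 = 1/2.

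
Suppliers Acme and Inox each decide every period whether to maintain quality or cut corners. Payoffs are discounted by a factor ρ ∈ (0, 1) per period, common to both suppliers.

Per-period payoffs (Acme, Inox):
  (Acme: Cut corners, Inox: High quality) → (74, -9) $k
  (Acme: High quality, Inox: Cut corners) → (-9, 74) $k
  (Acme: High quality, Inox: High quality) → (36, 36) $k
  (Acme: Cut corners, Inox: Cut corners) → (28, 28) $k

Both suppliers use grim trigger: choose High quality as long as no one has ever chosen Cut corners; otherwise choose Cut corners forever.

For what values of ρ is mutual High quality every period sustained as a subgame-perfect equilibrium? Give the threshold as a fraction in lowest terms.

Under grim trigger the critical discount factor is (T−C)/(T−P) with T = 74, C = 36, P = 28.
ρ* = (74−36)/(74−28) = 38/46 = 19/23.

19/23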